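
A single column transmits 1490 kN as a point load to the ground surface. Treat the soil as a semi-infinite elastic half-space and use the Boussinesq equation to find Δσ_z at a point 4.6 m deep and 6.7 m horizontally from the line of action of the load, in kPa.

Δσ_z ≈ 1.95 kPa

Boussinesq vertical stress below a point load on an elastic half-space:
Δσ_z = 3P/(2πz²) · [1 + (r/z)²]^(−5/2)
r/z = 6.7/4.6 = 1.4565; [1+(r/z)²]^(−5/2) = 0.058091.
Δσ_z = 3×1490/(2π×4.6²) × 0.058091 = 33.621 × 0.058091 = 1.953 kPa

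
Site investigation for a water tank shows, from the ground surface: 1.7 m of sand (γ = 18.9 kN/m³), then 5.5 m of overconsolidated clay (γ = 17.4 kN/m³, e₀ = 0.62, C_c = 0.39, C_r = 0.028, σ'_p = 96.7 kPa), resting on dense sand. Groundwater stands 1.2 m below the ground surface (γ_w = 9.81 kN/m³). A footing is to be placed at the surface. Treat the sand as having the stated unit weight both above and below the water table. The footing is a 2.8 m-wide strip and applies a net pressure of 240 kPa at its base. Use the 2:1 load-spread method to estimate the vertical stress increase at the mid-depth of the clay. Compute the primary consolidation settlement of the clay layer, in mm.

Mid-depth of clay below the ground surface: z = 1.7 + 5.5/2 = 4.45 m.
Total vertical stress at mid-clay: σ_v = 18.9×1.7 + 17.4×2.75 = 79.98 kPa.
Pore pressure: u = 9.81×(4.45 − 1.2) = 31.883 kPa.
Initial effective stress: σ'_0 = σ_v − u = 79.98 − 31.883 = 48.097 kPa.
Stress increase at mid-clay by the 2:1 spreading method:
Δσ = qB/(B+z) = 240×2.8/(2.8+4.45) = 92.69 kPa
Final effective stress: σ'_f = 48.097 + 92.69 = 140.79 kPa.
σ'_f = 140.79 > σ'_p = 96.7 kPa, so the stress path crosses the preconsolidation pressure — recompression up to σ'_p, then virgin compression beyond:
S_c = H/(1+e₀)·[C_r·log₁₀(σ'_p/σ'_0) + C_c·log₁₀(σ'_f/σ'_p)]
    = 5.5/1.62 × [0.028×log₁₀(96.7/48.097) + 0.39×log₁₀(140.79/96.7)]
    = 3.3951 × [0.0084926 + 0.063627] = 0.2449 m

S_c ≈ 245 mm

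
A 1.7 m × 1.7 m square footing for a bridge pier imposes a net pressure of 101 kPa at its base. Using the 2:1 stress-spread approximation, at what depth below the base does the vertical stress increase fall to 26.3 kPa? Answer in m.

z ≈ 1.63 m

2:1 spreading — at depth z the loaded area has grown by z in each plan dimension:
qB²/(B+z)² = Δσ_z ⇒ z = B(√(q/Δσ_z) − 1) = 1.7×(√(101/26.3) − 1) = 1.631 m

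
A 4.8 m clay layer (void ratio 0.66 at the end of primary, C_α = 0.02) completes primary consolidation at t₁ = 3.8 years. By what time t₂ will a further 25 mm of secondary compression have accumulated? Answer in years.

S_s = C_α·H/(1+e_p)·log₁₀(t₂/t₁) ⇒ log₁₀(t₂/t₁) = S_s·(1+e_p)/(C_α·H).
log₁₀(t₂/t₁) = 0.025 × (1+0.66) / (0.02×4.8) = 0.4323
t₂ = t₁ × 10^0.4323 = 3.8 × 2.706 = 10.28 years

t₂ ≈ 10.3 years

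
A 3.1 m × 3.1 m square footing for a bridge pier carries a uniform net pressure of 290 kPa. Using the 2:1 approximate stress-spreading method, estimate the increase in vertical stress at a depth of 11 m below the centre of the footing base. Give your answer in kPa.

Δσ_z ≈ 14 kPa

By the 2:1 method the load spreads at 1 horizontal : 2 vertical, so at depth z the loaded area has grown by z in each plan dimension:
Δσ = qBL/((B+z)(L+z)) = 290×3.1×3.1/((3.1+11)(3.1+11)) = 14.018 kPa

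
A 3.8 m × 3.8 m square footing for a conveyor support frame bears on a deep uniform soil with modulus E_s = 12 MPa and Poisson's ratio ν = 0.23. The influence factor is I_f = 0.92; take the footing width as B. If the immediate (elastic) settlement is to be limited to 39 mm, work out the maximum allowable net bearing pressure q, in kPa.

q ≈ 141 kPa

E_s = 12 MPa = 12000 kPa.
S_e = q·B·(1−ν²)/E_s · I_f  ⇒  q = S_e·E_s / (B·(1−ν²)·I_f).
q = 0.039 × 12000 / (3.8 × 0.9471 × 0.92) = 141.3 kPa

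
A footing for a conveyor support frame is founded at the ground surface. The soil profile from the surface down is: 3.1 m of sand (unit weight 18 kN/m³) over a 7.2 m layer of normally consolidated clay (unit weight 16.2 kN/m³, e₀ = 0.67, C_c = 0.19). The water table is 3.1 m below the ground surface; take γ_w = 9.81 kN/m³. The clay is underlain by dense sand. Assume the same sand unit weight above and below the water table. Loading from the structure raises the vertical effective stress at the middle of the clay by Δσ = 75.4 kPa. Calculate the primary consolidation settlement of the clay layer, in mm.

S_c ≈ 239 mm

Mid-depth of clay below the ground surface: z = 3.1 + 7.2/2 = 6.7 m.
Total vertical stress at mid-clay: σ_v = 18×3.1 + 16.2×3.6 = 114.12 kPa.
Pore pressure: u = 9.81×(6.7 − 3.1) = 35.316 kPa.
Initial effective stress: σ'_0 = σ_v − u = 114.12 − 35.316 = 78.804 kPa.
Final effective stress: σ'_f = σ'_0 + Δσ = 78.804 + 75.4 = 154.2 kPa.
Normally consolidated clay, so the full stress increment lies on the virgin compression line:
S_c = C_c·H/(1+e₀)·log₁₀(σ'_f/σ'_0) = 0.19×7.2/(1+0.67)×log₁₀(154.2/78.804)
    = 0.81916 × 0.29154 = 0.2388 m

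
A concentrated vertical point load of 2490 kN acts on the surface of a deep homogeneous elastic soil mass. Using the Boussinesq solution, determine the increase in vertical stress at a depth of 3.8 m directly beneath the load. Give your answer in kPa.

Δσ_z ≈ 82.3 kPa

Boussinesq vertical stress below a point load on an elastic half-space:
Δσ_z = 3P/(2πz²) · [1 + (r/z)²]^(−5/2)
r/z = 0/3.8 = 0; [1+(r/z)²]^(−5/2) = 1.
Δσ_z = 3×2490/(2π×3.8²) × 1 = 82.333 × 1 = 82.33 kPa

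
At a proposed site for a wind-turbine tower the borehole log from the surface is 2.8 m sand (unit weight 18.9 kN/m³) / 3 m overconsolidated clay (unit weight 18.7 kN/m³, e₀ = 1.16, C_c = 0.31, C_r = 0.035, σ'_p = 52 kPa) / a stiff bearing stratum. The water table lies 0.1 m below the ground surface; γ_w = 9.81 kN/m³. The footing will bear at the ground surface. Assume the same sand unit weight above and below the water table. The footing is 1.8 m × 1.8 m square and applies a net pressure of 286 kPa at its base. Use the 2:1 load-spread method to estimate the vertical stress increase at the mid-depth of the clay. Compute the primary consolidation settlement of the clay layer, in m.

S_c ≈ 0.0464 m

Mid-depth of clay below the ground surface: z = 2.8 + 3/2 = 4.3 m.
Total vertical stress at mid-clay: σ_v = 18.9×2.8 + 18.7×1.5 = 80.97 kPa.
Pore pressure: u = 9.81×(4.3 − 0.1) = 41.202 kPa.
Initial effective stress: σ'_0 = σ_v − u = 80.97 − 41.202 = 39.768 kPa.
Stress increase at mid-clay by the 2:1 spreading method:
Δσ = qBL/((B+z)(L+z)) = 286×1.8×1.8/((1.8+4.3)(1.8+4.3)) = 24.903 kPa
Final effective stress: σ'_f = 39.768 + 24.903 = 64.671 kPa.
σ'_f = 64.671 > σ'_p = 52 kPa, so the stress path crosses the preconsolidation pressure — recompression up to σ'_p, then virgin compression beyond:
S_c = H/(1+e₀)·[C_r·log₁₀(σ'_p/σ'_0) + C_c·log₁₀(σ'_f/σ'_p)]
    = 3/2.16 × [0.035×log₁₀(52/39.768) + 0.31×log₁₀(64.671/52)]
    = 1.3889 × [0.0040764 + 0.029359] = 0.04644 m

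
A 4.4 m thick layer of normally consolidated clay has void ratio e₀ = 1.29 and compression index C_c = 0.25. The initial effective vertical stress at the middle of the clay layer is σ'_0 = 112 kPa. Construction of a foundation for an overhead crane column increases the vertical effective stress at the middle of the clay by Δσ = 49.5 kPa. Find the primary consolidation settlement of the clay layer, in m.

Final effective stress: σ'_f = σ'_0 + Δσ = 112 + 49.5 = 161.5 kPa.
Normally consolidated clay, so the full stress increment lies on the virgin compression line:
S_c = C_c·H/(1+e₀)·log₁₀(σ'_f/σ'_0) = 0.25×4.4/(1+1.29)×log₁₀(161.5/112)
    = 0.48035 × 0.15895 = 0.07635 m

S_c ≈ 0.0764 m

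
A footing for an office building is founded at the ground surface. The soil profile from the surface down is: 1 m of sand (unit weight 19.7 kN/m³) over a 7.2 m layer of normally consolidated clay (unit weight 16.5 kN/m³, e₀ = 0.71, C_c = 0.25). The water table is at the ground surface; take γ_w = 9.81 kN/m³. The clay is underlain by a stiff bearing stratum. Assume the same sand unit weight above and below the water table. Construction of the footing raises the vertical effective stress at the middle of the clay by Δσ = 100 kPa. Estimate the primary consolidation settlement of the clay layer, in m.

S_c ≈ 0.627 m

Mid-depth of clay below the ground surface: z = 1 + 7.2/2 = 4.6 m.
Total vertical stress at mid-clay: σ_v = 19.7×1 + 16.5×3.6 = 79.1 kPa.
Pore pressure: u = 9.81×(4.6 − 0) = 45.126 kPa.
Initial effective stress: σ'_0 = σ_v − u = 79.1 − 45.126 = 33.974 kPa.
Final effective stress: σ'_f = σ'_0 + Δσ = 33.974 + 100 = 133.97 kPa.
Normally consolidated clay, so the full stress increment lies on the virgin compression line:
S_c = C_c·H/(1+e₀)·log₁₀(σ'_f/σ'_0) = 0.25×7.2/(1+0.71)×log₁₀(133.97/33.974)
    = 1.0526 × 0.59586 = 0.6272 m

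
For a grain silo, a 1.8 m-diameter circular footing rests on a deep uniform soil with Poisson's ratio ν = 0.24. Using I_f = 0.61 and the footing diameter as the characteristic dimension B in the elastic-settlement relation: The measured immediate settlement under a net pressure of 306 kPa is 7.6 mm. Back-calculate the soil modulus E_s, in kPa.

E_s ≈ 41700 kPa

S_e = q·B·(1−ν²)/E_s · I_f  ⇒  E_s = q·B·(1−ν²)·I_f / S_e.
E_s = 306 × 1.8 × 0.9424 × 0.61 / 0.0076 = 41660 kPa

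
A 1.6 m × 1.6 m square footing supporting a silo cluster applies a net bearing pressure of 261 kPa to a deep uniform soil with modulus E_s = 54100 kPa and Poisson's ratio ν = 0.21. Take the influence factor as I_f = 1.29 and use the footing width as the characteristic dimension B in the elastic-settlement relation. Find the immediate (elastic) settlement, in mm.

S_e ≈ 9.52 mm

Immediate (elastic) settlement: S_e = q·B·(1−ν²)/E_s · I_f.
S_e = 261 × 1.6 × (1 − 0.21²) / 54100 × 1.29
    = 261 × 1.6 × 0.9559 / 54100 × 1.29
    = 0.009518 m = 9.518 mm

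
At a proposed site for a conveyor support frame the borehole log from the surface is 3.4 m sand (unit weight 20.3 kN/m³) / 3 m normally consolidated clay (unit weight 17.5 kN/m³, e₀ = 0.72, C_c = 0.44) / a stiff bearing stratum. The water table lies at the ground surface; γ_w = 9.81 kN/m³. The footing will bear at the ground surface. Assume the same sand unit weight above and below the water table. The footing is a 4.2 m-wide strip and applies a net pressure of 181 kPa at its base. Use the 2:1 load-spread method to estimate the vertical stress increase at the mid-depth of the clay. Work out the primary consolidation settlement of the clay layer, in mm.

S_c ≈ 340 mm

Mid-depth of clay below the ground surface: z = 3.4 + 3/2 = 4.9 m.
Total vertical stress at mid-clay: σ_v = 20.3×3.4 + 17.5×1.5 = 95.27 kPa.
Pore pressure: u = 9.81×(4.9 − 0) = 48.069 kPa.
Initial effective stress: σ'_0 = σ_v − u = 95.27 − 48.069 = 47.201 kPa.
Stress increase at mid-clay by the 2:1 spreading method:
Δσ = qB/(B+z) = 181×4.2/(4.2+4.9) = 83.538 kPa
Final effective stress: σ'_f = σ'_0 + Δσ = 47.201 + 83.538 = 130.74 kPa.
Normally consolidated clay, so the full stress increment lies on the virgin compression line:
S_c = C_c·H/(1+e₀)·log₁₀(σ'_f/σ'_0) = 0.44×3/(1+0.72)×log₁₀(130.74/47.201)
    = 0.76744 × 0.44246 = 0.3396 m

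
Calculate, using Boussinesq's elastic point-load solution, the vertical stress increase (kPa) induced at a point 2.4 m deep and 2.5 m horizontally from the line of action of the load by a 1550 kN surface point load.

Δσ_z ≈ 20.5 kPa

Boussinesq vertical stress below a point load on an elastic half-space:
Δσ_z = 3P/(2πz²) · [1 + (r/z)²]^(−5/2)
r/z = 2.5/2.4 = 1.0417; [1+(r/z)²]^(−5/2) = 0.15929.
Δσ_z = 3×1550/(2π×2.4²) × 0.15929 = 128.48 × 0.15929 = 20.47 kPa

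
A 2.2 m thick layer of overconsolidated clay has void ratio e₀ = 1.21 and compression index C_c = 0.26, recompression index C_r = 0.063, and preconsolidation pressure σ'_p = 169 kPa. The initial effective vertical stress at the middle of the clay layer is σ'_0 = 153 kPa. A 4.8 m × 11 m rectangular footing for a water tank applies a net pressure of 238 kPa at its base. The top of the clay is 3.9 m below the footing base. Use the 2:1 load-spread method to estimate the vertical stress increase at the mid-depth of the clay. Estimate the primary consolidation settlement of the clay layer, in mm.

Mid-depth of clay below the footing base: z = 3.9 + 2.2/2 = 5 m.
Stress increase at mid-clay by the 2:1 spreading method:
Δσ = qBL/((B+z)(L+z)) = 238×4.8×11/((4.8+5)(11+5)) = 80.143 kPa
Final effective stress: σ'_f = 153 + 80.143 = 233.14 kPa.
σ'_f = 233.14 > σ'_p = 169 kPa, so the stress path crosses the preconsolidation pressure — recompression up to σ'_p, then virgin compression beyond:
S_c = H/(1+e₀)·[C_r·log₁₀(σ'_p/σ'_0) + C_c·log₁₀(σ'_f/σ'_p)]
    = 2.2/2.21 × [0.063×log₁₀(169/153) + 0.26×log₁₀(233.14/169)]
    = 0.99548 × [0.0027213 + 0.03633] = 0.03887 m

S_c ≈ 38.9 mm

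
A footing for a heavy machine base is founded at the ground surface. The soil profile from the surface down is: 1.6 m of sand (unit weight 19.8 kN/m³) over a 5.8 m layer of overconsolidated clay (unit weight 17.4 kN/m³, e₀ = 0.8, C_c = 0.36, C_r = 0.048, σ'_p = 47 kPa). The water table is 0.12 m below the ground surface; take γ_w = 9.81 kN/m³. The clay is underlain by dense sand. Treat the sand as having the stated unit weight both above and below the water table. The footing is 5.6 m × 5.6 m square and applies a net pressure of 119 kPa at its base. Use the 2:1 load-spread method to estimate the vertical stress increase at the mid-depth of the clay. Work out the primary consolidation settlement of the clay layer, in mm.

S_c ≈ 253 mm

Mid-depth of clay below the ground surface: z = 1.6 + 5.8/2 = 4.5 m.
Total vertical stress at mid-clay: σ_v = 19.8×1.6 + 17.4×2.9 = 82.14 kPa.
Pore pressure: u = 9.81×(4.5 − 0.12) = 42.968 kPa.
Initial effective stress: σ'_0 = σ_v − u = 82.14 − 42.968 = 39.172 kPa.
Stress increase at mid-clay by the 2:1 spreading method:
Δσ = qBL/((B+z)(L+z)) = 119×5.6×5.6/((5.6+4.5)(5.6+4.5)) = 36.583 kPa
Final effective stress: σ'_f = 39.172 + 36.583 = 75.755 kPa.
σ'_f = 75.755 > σ'_p = 47 kPa, so the stress path crosses the preconsolidation pressure — recompression up to σ'_p, then virgin compression beyond:
S_c = H/(1+e₀)·[C_r·log₁₀(σ'_p/σ'_0) + C_c·log₁₀(σ'_f/σ'_p)]
    = 5.8/1.8 × [0.048×log₁₀(47/39.172) + 0.36×log₁₀(75.755/47)]
    = 3.2222 × [0.0037979 + 0.074633] = 0.2527 m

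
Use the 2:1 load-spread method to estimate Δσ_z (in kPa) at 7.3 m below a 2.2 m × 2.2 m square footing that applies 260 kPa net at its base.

By the 2:1 method the load spreads at 1 horizontal : 2 vertical, so at depth z the loaded area has grown by z in each plan dimension:
Δσ = qBL/((B+z)(L+z)) = 260×2.2×2.2/((2.2+7.3)(2.2+7.3)) = 13.943 kPa

Δσ_z ≈ 13.9 kPa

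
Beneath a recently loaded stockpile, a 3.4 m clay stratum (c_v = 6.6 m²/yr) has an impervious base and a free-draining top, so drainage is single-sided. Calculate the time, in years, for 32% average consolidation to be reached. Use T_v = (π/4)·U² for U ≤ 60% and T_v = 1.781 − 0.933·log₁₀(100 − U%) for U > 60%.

Drainage path length: H_d = H = 3.4 m (single drainage).
U ≤ 60%: T_v = (π/4)·U² = (π/4)×0.32² = 0.080425.
t = T_v·H_d²/c_v = 0.080425×3.4²/6.6 = 0.1409 years.

t ≈ 0.141 years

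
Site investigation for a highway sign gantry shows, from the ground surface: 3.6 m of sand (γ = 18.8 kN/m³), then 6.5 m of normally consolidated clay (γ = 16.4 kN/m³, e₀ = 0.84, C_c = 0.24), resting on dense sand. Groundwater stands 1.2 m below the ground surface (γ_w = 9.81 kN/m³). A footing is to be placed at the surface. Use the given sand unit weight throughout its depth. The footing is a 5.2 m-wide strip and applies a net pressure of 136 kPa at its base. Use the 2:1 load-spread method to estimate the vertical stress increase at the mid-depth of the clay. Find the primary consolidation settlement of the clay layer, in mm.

S_c ≈ 235 mm

Mid-depth of clay below the ground surface: z = 3.6 + 6.5/2 = 6.85 m.
Total vertical stress at mid-clay: σ_v = 18.8×3.6 + 16.4×3.25 = 120.98 kPa.
Pore pressure: u = 9.81×(6.85 − 1.2) = 55.427 kPa.
Initial effective stress: σ'_0 = σ_v − u = 120.98 − 55.427 = 65.553 kPa.
Stress increase at mid-clay by the 2:1 spreading method:
Δσ = qB/(B+z) = 136×5.2/(5.2+6.85) = 58.689 kPa
Final effective stress: σ'_f = σ'_0 + Δσ = 65.553 + 58.689 = 124.24 kPa.
Normally consolidated clay, so the full stress increment lies on the virgin compression line:
S_c = C_c·H/(1+e₀)·log₁₀(σ'_f/σ'_0) = 0.24×6.5/(1+0.84)×log₁₀(124.24/65.553)
    = 0.84783 × 0.27767 = 0.2354 m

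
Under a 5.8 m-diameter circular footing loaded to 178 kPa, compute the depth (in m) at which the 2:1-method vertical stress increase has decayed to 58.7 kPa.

2:1 spreading — at depth z the loaded area has grown by z in each plan dimension:
qD²/(D+z)² = Δσ_z ⇒ z = D(√(q/Δσ_z) − 1) = 5.8×(√(178/58.7) − 1) = 4.3 m

z ≈ 4.3 m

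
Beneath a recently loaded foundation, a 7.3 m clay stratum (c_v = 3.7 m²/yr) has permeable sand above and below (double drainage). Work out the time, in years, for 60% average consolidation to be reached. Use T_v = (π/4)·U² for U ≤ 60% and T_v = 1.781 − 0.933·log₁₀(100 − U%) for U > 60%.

Drainage path length: H_d = H/2 = 3.65 m (double drainage).
U ≤ 60%: T_v = (π/4)·U² = (π/4)×0.6² = 0.28274.
t = T_v·H_d²/c_v = 0.28274×3.65²/3.7 = 1.018 years.

t ≈ 1.02 years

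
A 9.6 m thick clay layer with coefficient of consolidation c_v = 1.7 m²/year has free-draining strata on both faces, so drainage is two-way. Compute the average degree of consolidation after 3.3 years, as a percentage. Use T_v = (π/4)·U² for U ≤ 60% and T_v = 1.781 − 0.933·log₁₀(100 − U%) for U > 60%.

Drainage path length: H_d = H/2 = 4.8 m (double drainage).
T_v = c_v·t/H_d² = 1.7×3.3/4.8² = 0.24349.
T_v = 0.24349 corresponds to the U ≤ 60% branch:
U = √(4T_v/π) = 0.5568

U ≈ 55.7 %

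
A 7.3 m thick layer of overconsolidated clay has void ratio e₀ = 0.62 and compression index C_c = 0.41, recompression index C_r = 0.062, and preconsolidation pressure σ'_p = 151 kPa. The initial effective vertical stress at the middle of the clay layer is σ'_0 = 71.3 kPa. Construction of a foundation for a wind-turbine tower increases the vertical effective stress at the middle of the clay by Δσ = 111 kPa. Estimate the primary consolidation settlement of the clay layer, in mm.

Final effective stress: σ'_f = 71.3 + 111 = 182.3 kPa.
σ'_f = 182.3 > σ'_p = 151 kPa, so the stress path crosses the preconsolidation pressure — recompression up to σ'_p, then virgin compression beyond:
S_c = H/(1+e₀)·[C_r·log₁₀(σ'_p/σ'_0) + C_c·log₁₀(σ'_f/σ'_p)]
    = 7.3/1.62 × [0.062×log₁₀(151/71.3) + 0.41×log₁₀(182.3/151)]
    = 4.5062 × [0.020205 + 0.033542] = 0.2422 m

S_c ≈ 242 mm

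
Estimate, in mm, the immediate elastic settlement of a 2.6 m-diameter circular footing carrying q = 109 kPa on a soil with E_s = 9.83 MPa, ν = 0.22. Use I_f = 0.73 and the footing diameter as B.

S_e ≈ 20 mm

Immediate (elastic) settlement: S_e = q·B·(1−ν²)/E_s · I_f.
E_s = 9.83 MPa = 9830 kPa.
S_e = 109 × 2.6 × (1 − 0.22²) / 9830 × 0.73
    = 109 × 2.6 × 0.9516 / 9830 × 0.73
    = 0.02003 m = 20.03 mm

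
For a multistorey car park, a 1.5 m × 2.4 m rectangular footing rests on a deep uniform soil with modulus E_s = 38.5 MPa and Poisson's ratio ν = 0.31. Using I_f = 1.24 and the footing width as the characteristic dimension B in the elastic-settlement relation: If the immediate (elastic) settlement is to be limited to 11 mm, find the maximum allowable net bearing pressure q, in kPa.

q ≈ 252 kPa

E_s = 38.5 MPa = 38500 kPa.
S_e = q·B·(1−ν²)/E_s · I_f  ⇒  q = S_e·E_s / (B·(1−ν²)·I_f).
q = 0.011 × 38500 / (1.5 × 0.9039 × 1.24) = 251.9 kPa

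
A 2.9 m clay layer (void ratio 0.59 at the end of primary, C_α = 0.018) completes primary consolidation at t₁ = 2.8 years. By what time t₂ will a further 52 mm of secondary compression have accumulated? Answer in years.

S_s = C_α·H/(1+e_p)·log₁₀(t₂/t₁) ⇒ log₁₀(t₂/t₁) = S_s·(1+e_p)/(C_α·H).
log₁₀(t₂/t₁) = 0.052 × (1+0.59) / (0.018×2.9) = 1.584
t₂ = t₁ × 10^1.584 = 2.8 × 38.36 = 107.4 years

t₂ ≈ 107 years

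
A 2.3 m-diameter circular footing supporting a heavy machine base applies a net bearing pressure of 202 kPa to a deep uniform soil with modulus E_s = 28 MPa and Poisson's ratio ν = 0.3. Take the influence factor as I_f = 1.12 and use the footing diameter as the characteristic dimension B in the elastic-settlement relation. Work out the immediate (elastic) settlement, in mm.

S_e ≈ 16.9 mm

Immediate (elastic) settlement: S_e = q·B·(1−ν²)/E_s · I_f.
E_s = 28 MPa = 28000 kPa.
S_e = 202 × 2.3 × (1 − 0.3²) / 28000 × 1.12
    = 202 × 2.3 × 0.91 / 28000 × 1.12
    = 0.01691 m = 16.91 mm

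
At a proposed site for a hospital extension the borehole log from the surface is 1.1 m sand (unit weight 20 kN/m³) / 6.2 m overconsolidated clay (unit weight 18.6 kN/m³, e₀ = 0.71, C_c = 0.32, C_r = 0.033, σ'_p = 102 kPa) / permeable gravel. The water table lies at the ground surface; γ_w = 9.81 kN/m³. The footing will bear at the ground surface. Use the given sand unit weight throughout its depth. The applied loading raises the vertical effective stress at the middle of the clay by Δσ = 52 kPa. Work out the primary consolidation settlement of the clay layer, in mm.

S_c ≈ 44.4 mm

Mid-depth of clay below the ground surface: z = 1.1 + 6.2/2 = 4.2 m.
Total vertical stress at mid-clay: σ_v = 20×1.1 + 18.6×3.1 = 79.66 kPa.
Pore pressure: u = 9.81×(4.2 − 0) = 41.202 kPa.
Initial effective stress: σ'_0 = σ_v − u = 79.66 − 41.202 = 38.458 kPa.
Final effective stress: σ'_f = 38.458 + 52 = 90.458 kPa.
σ'_f = 90.458 ≤ σ'_p = 102 kPa, so the clay remains overconsolidated and only the recompression index applies:
S_c = C_r·H/(1+e₀)·log₁₀(σ'_f/σ'_0) = 0.033×6.2/1.71×log₁₀(90.458/38.458)
    = 0.11965 × 0.37146 = 0.04444 m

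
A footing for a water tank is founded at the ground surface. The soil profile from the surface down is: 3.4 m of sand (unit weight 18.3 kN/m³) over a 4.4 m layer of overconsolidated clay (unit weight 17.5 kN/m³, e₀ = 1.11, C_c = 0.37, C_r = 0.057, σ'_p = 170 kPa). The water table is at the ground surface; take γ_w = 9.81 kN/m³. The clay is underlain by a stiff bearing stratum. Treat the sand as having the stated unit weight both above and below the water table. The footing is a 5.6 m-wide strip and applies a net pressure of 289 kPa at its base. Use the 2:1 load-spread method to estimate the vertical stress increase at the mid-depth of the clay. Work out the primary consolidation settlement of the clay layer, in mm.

Mid-depth of clay below the ground surface: z = 3.4 + 4.4/2 = 5.6 m.
Total vertical stress at mid-clay: σ_v = 18.3×3.4 + 17.5×2.2 = 100.72 kPa.
Pore pressure: u = 9.81×(5.6 − 0) = 54.936 kPa.
Initial effective stress: σ'_0 = σ_v − u = 100.72 − 54.936 = 45.784 kPa.
Stress increase at mid-clay by the 2:1 spreading method:
Δσ = qB/(B+z) = 289×5.6/(5.6+5.6) = 144.5 kPa
Final effective stress: σ'_f = 45.784 + 144.5 = 190.28 kPa.
σ'_f = 190.28 > σ'_p = 170 kPa, so the stress path crosses the preconsolidation pressure — recompression up to σ'_p, then virgin compression beyond:
S_c = H/(1+e₀)·[C_r·log₁₀(σ'_p/σ'_0) + C_c·log₁₀(σ'_f/σ'_p)]
    = 4.4/2.11 × [0.057×log₁₀(170/45.784) + 0.37×log₁₀(190.28/170)]
    = 2.0853 × [0.032475 + 0.018109] = 0.1055 m

S_c ≈ 105 mm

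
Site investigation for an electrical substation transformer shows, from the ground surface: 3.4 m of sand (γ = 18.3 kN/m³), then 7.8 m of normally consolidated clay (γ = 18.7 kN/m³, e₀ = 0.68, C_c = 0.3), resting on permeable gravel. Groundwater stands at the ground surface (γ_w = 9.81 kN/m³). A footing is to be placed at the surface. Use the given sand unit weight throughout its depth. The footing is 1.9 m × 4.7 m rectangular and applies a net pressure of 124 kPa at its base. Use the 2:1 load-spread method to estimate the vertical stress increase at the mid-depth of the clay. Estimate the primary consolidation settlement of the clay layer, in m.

S_c ≈ 0.0887 m

Mid-depth of clay below the ground surface: z = 3.4 + 7.8/2 = 7.3 m.
Total vertical stress at mid-clay: σ_v = 18.3×3.4 + 18.7×3.9 = 135.15 kPa.
Pore pressure: u = 9.81×(7.3 − 0) = 71.613 kPa.
Initial effective stress: σ'_0 = σ_v − u = 135.15 − 71.613 = 63.537 kPa.
Stress increase at mid-clay by the 2:1 spreading method:
Δσ = qBL/((B+z)(L+z)) = 124×1.9×4.7/((1.9+7.3)(4.7+7.3)) = 10.03 kPa
Final effective stress: σ'_f = σ'_0 + Δσ = 63.537 + 10.03 = 73.567 kPa.
Normally consolidated clay, so the full stress increment lies on the virgin compression line:
S_c = C_c·H/(1+e₀)·log₁₀(σ'_f/σ'_0) = 0.3×7.8/(1+0.68)×log₁₀(73.567/63.537)
    = 1.3929 × 0.063656 = 0.08867 m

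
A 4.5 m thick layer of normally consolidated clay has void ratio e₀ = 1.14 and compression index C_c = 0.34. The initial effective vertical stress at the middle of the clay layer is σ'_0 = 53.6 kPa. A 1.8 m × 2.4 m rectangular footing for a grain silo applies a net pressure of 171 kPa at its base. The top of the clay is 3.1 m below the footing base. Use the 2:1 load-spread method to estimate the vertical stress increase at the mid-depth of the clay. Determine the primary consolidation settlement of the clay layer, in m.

Mid-depth of clay below the footing base: z = 3.1 + 4.5/2 = 5.35 m.
Stress increase at mid-clay by the 2:1 spreading method:
Δσ = qBL/((B+z)(L+z)) = 171×1.8×2.4/((1.8+5.35)(2.4+5.35)) = 13.331 kPa
Final effective stress: σ'_f = σ'_0 + Δσ = 53.6 + 13.331 = 66.931 kPa.
Normally consolidated clay, so the full stress increment lies on the virgin compression line:
S_c = C_c·H/(1+e₀)·log₁₀(σ'_f/σ'_0) = 0.34×4.5/(1+1.14)×log₁₀(66.931/53.6)
    = 0.71495 × 0.096463 = 0.06897 m

S_c ≈ 0.069 m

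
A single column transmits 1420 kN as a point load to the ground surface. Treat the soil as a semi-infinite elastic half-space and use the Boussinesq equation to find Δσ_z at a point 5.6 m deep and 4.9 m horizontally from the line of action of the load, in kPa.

Δσ_z ≈ 5.22 kPa

Boussinesq vertical stress below a point load on an elastic half-space:
Δσ_z = 3P/(2πz²) · [1 + (r/z)²]^(−5/2)
r/z = 4.9/5.6 = 0.875; [1+(r/z)²]^(−5/2) = 0.24141.
Δσ_z = 3×1420/(2π×5.6²) × 0.24141 = 21.62 × 0.24141 = 5.219 kPa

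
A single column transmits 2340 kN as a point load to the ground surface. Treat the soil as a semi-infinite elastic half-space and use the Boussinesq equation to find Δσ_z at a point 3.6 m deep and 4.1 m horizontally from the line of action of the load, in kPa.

Boussinesq vertical stress below a point load on an elastic half-space:
Δσ_z = 3P/(2πz²) · [1 + (r/z)²]^(−5/2)
r/z = 4.1/3.6 = 1.1389; [1+(r/z)²]^(−5/2) = 0.12504.
Δσ_z = 3×2340/(2π×3.6²) × 0.12504 = 86.209 × 0.12504 = 10.78 kPa

Δσ_z ≈ 10.8 kPa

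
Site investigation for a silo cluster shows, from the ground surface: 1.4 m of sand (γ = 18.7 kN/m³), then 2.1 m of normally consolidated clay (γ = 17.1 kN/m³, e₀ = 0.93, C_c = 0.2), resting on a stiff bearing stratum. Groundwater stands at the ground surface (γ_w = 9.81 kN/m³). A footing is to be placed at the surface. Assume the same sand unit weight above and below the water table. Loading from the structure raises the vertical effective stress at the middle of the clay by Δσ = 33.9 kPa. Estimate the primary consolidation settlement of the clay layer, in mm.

S_c ≈ 93.4 mm

Mid-depth of clay below the ground surface: z = 1.4 + 2.1/2 = 2.45 m.
Total vertical stress at mid-clay: σ_v = 18.7×1.4 + 17.1×1.05 = 44.135 kPa.
Pore pressure: u = 9.81×(2.45 − 0) = 24.035 kPa.
Initial effective stress: σ'_0 = σ_v − u = 44.135 − 24.035 = 20.1 kPa.
Final effective stress: σ'_f = σ'_0 + Δσ = 20.1 + 33.9 = 54 kPa.
Normally consolidated clay, so the full stress increment lies on the virgin compression line:
S_c = C_c·H/(1+e₀)·log₁₀(σ'_f/σ'_0) = 0.2×2.1/(1+0.93)×log₁₀(54/20.1)
    = 0.21762 × 0.4292 = 0.0934 m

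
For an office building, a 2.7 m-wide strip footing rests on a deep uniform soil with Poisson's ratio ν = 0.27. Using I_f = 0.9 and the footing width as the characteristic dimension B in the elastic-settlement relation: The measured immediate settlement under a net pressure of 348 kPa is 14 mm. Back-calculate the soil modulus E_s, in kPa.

S_e = q·B·(1−ν²)/E_s · I_f  ⇒  E_s = q·B·(1−ν²)·I_f / S_e.
E_s = 348 × 2.7 × 0.9271 × 0.9 / 0.014 = 56000 kPa

E_s ≈ 56000 kPa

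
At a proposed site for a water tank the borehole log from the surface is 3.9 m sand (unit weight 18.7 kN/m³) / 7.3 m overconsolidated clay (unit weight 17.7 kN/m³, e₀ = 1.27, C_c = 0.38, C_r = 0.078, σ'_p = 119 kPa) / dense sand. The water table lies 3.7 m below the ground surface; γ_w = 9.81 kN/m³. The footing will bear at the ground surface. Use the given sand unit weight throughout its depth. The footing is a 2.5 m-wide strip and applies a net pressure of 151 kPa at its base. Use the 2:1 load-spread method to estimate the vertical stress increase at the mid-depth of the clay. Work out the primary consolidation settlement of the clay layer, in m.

S_c ≈ 0.0952 m

Mid-depth of clay below the ground surface: z = 3.9 + 7.3/2 = 7.55 m.
Total vertical stress at mid-clay: σ_v = 18.7×3.9 + 17.7×3.65 = 137.53 kPa.
Pore pressure: u = 9.81×(7.55 − 3.7) = 37.769 kPa.
Initial effective stress: σ'_0 = σ_v − u = 137.53 − 37.769 = 99.761 kPa.
Stress increase at mid-clay by the 2:1 spreading method:
Δσ = qB/(B+z) = 151×2.5/(2.5+7.55) = 37.562 kPa
Final effective stress: σ'_f = 99.761 + 37.562 = 137.32 kPa.
σ'_f = 137.32 > σ'_p = 119 kPa, so the stress path crosses the preconsolidation pressure — recompression up to σ'_p, then virgin compression beyond:
S_c = H/(1+e₀)·[C_r·log₁₀(σ'_p/σ'_0) + C_c·log₁₀(σ'_f/σ'_p)]
    = 7.3/2.27 × [0.078×log₁₀(119/99.761) + 0.38×log₁₀(137.32/119)]
    = 3.2159 × [0.0059737 + 0.023631] = 0.09521 m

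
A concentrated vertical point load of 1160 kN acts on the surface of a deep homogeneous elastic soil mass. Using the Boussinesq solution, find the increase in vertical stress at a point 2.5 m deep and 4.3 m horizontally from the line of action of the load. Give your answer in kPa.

Δσ_z ≈ 2.84 kPa

Boussinesq vertical stress below a point load on an elastic half-space:
Δσ_z = 3P/(2πz²) · [1 + (r/z)²]^(−5/2)
r/z = 4.3/2.5 = 1.72; [1+(r/z)²]^(−5/2) = 0.032078.
Δσ_z = 3×1160/(2π×2.5²) × 0.032078 = 88.617 × 0.032078 = 2.843 kPa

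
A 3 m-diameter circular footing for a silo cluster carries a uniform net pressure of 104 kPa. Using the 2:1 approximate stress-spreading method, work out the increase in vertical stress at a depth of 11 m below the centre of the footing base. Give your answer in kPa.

Δσ_z ≈ 4.78 kPa

By the 2:1 method the load spreads at 1 horizontal : 2 vertical, so at depth z the loaded area has grown by z in each plan dimension:
Δσ ≈ qD²/(D+z)² = 104×3²/(3+11)² = 4.7755 kPa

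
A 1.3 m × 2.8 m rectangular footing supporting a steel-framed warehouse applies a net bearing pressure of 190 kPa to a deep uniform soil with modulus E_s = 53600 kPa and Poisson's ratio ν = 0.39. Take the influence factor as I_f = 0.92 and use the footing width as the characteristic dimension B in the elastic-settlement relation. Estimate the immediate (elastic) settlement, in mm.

Immediate (elastic) settlement: S_e = q·B·(1−ν²)/E_s · I_f.
S_e = 190 × 1.3 × (1 − 0.39²) / 53600 × 0.92
    = 190 × 1.3 × 0.8479 / 53600 × 0.92
    = 0.003595 m = 3.595 mm

S_e ≈ 3.59 mm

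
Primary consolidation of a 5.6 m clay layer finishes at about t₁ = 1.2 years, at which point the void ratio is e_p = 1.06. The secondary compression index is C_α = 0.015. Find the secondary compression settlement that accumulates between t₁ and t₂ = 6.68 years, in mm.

Secondary compression: S_s = C_α·H/(1+e_p)·log₁₀(t₂/t₁)
S_s = 0.015×5.6/(1+1.06)×log₁₀(6.68/1.2)
    = 0.04078 × 0.7456 = 0.0304 m

S_s ≈ 30.4 mm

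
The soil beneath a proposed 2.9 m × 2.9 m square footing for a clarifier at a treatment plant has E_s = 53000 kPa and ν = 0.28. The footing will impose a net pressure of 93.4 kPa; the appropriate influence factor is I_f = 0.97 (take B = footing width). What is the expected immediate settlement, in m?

Immediate (elastic) settlement: S_e = q·B·(1−ν²)/E_s · I_f.
S_e = 93.4 × 2.9 × (1 − 0.28²) / 53000 × 0.97
    = 93.4 × 2.9 × 0.9216 / 53000 × 0.97
    = 0.004569 m

S_e ≈ 0.00457 m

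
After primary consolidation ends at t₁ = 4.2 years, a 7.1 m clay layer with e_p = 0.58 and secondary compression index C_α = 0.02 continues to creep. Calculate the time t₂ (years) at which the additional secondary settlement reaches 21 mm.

t₂ ≈ 7.19 years

S_s = C_α·H/(1+e_p)·log₁₀(t₂/t₁) ⇒ log₁₀(t₂/t₁) = S_s·(1+e_p)/(C_α·H).
log₁₀(t₂/t₁) = 0.021 × (1+0.58) / (0.02×7.1) = 0.2337
t₂ = t₁ × 10^0.2337 = 4.2 × 1.713 = 7.193 years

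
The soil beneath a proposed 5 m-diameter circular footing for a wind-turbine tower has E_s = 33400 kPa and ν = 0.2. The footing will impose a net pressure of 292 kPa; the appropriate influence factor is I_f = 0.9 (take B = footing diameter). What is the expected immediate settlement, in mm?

S_e ≈ 37.8 mm

Immediate (elastic) settlement: S_e = q·B·(1−ν²)/E_s · I_f.
S_e = 292 × 5 × (1 − 0.2²) / 33400 × 0.9
    = 292 × 5 × 0.96 / 33400 × 0.9
    = 0.03777 m = 37.77 mm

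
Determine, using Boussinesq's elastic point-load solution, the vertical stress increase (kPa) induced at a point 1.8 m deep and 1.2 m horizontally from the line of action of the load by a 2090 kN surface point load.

Δσ_z ≈ 123 kPa

Boussinesq vertical stress below a point load on an elastic half-space:
Δσ_z = 3P/(2πz²) · [1 + (r/z)²]^(−5/2)
r/z = 1.2/1.8 = 0.66667; [1+(r/z)²]^(−5/2) = 0.39879.
Δσ_z = 3×2090/(2π×1.8²) × 0.39879 = 307.99 × 0.39879 = 122.8 kPa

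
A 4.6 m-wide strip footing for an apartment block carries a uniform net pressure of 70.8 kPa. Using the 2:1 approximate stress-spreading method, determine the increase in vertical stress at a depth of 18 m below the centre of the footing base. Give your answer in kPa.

By the 2:1 method the load spreads at 1 horizontal : 2 vertical, so at depth z the loaded area has grown by z in each plan dimension:
Δσ = qB/(B+z) = 70.8×4.6/(4.6+18) = 14.411 kPa

Δσ_z ≈ 14.4 kPa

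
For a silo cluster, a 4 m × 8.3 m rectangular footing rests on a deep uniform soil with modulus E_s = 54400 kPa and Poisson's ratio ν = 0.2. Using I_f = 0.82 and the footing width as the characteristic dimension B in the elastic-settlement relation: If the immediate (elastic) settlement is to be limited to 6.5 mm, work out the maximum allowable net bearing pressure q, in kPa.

S_e = q·B·(1−ν²)/E_s · I_f  ⇒  q = S_e·E_s / (B·(1−ν²)·I_f).
q = 0.0065 × 54400 / (4 × 0.96 × 0.82) = 112.3 kPa

q ≈ 112 kPa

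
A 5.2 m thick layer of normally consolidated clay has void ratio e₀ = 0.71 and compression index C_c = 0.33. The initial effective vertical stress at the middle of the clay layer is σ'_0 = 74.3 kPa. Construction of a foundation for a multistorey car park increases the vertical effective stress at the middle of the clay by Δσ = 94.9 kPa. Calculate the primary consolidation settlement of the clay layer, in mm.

Final effective stress: σ'_f = σ'_0 + Δσ = 74.3 + 94.9 = 169.2 kPa.
Normally consolidated clay, so the full stress increment lies on the virgin compression line:
S_c = C_c·H/(1+e₀)·log₁₀(σ'_f/σ'_0) = 0.33×5.2/(1+0.71)×log₁₀(169.2/74.3)
    = 1.0035 × 0.35741 = 0.3587 m

S_c ≈ 359 mm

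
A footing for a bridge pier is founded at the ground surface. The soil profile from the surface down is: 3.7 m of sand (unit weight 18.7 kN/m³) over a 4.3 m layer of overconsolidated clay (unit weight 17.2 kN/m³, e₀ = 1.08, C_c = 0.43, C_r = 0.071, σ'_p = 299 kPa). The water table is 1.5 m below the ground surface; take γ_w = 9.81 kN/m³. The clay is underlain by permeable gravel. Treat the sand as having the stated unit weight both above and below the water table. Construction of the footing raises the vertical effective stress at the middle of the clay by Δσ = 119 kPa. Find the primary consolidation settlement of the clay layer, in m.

Mid-depth of clay below the ground surface: z = 3.7 + 4.3/2 = 5.85 m.
Total vertical stress at mid-clay: σ_v = 18.7×3.7 + 17.2×2.15 = 106.17 kPa.
Pore pressure: u = 9.81×(5.85 − 1.5) = 42.673 kPa.
Initial effective stress: σ'_0 = σ_v − u = 106.17 − 42.673 = 63.497 kPa.
Final effective stress: σ'_f = 63.497 + 119 = 182.5 kPa.
σ'_f = 182.5 ≤ σ'_p = 299 kPa, so the clay remains overconsolidated and only the recompression index applies:
S_c = C_r·H/(1+e₀)·log₁₀(σ'_f/σ'_0) = 0.071×4.3/2.08×log₁₀(182.5/63.497)
    = 0.14678 × 0.45851 = 0.0673 m

S_c ≈ 0.0673 m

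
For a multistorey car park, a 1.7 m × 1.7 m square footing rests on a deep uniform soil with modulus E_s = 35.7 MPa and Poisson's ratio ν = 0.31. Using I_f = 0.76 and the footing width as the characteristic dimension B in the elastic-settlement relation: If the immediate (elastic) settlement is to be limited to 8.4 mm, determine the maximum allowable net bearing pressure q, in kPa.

q ≈ 257 kPa

E_s = 35.7 MPa = 35700 kPa.
S_e = q·B·(1−ν²)/E_s · I_f  ⇒  q = S_e·E_s / (B·(1−ν²)·I_f).
q = 0.0084 × 35700 / (1.7 × 0.9039 × 0.76) = 256.8 kPa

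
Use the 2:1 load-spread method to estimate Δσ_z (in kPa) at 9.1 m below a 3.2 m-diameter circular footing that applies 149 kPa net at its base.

By the 2:1 method the load spreads at 1 horizontal : 2 vertical, so at depth z the loaded area has grown by z in each plan dimension:
Δσ ≈ qD²/(D+z)² = 149×3.2²/(3.2+9.1)² = 10.085 kPa

Δσ_z ≈ 10.1 kPa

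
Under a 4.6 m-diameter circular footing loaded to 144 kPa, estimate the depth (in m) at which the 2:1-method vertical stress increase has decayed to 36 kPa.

z ≈ 4.6 m

2:1 spreading — at depth z the loaded area has grown by z in each plan dimension:
qD²/(D+z)² = Δσ_z ⇒ z = D(√(q/Δσ_z) − 1) = 4.6×(√(144/36) − 1) = 4.6 m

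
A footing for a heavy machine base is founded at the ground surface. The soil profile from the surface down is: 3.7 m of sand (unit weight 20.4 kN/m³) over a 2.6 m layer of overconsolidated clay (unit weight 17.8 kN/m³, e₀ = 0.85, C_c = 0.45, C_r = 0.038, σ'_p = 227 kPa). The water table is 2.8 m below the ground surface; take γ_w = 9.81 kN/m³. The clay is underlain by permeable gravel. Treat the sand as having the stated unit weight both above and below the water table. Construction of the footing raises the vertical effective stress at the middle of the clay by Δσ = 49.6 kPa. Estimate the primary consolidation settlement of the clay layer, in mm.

Mid-depth of clay below the ground surface: z = 3.7 + 2.6/2 = 5 m.
Total vertical stress at mid-clay: σ_v = 20.4×3.7 + 17.8×1.3 = 98.62 kPa.
Pore pressure: u = 9.81×(5 − 2.8) = 21.582 kPa.
Initial effective stress: σ'_0 = σ_v − u = 98.62 − 21.582 = 77.038 kPa.
Final effective stress: σ'_f = 77.038 + 49.6 = 126.64 kPa.
σ'_f = 126.64 ≤ σ'_p = 227 kPa, so the clay remains overconsolidated and only the recompression index applies:
S_c = C_r·H/(1+e₀)·log₁₀(σ'_f/σ'_0) = 0.038×2.6/1.85×log₁₀(126.64/77.038)
    = 0.053405 × 0.21587 = 0.01153 m

S_c ≈ 11.5 mm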